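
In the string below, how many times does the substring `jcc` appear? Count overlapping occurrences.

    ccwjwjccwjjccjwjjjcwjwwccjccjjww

Sliding a length-3 window over the 32 characters (30 positions):
  position 6–8: jcc
  position 11–13: jcc
  position 26–28: jcc

3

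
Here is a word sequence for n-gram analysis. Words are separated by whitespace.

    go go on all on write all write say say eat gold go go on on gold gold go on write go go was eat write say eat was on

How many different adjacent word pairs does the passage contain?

30 tokens → 29 bigram windows in total.
Repeated bigrams (each contributes count−1 duplicates):
  go go: 3
  go on: 3
  gold go: 2
  on write: 2
  say eat: 2
  write say: 2
8 duplicate windows → 29 − 8 = 21 distinct.

21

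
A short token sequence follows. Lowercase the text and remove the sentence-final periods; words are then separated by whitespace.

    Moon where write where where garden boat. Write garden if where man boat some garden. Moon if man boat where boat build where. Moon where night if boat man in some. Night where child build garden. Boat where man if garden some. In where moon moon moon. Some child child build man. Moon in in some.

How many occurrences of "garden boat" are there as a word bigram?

2

Scanning the 55 overlapping bigram windows for "garden boat":
  position 6–7: garden boat
  position 36–37: garden boat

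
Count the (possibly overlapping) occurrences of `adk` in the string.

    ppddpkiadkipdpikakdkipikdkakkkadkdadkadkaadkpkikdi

5

Sliding a length-3 window over the 50 characters (48 positions):
  position 8–10: adk
  position 31–33: adk
  position 35–37: adk
  position 38–40: adk
  position 42–44: adk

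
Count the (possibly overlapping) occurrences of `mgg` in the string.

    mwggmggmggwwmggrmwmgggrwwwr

Sliding a length-3 window over the 27 characters (25 positions):
  position 5–7: mgg
  position 8–10: mgg
  position 13–15: mgg
  position 19–21: mgg

4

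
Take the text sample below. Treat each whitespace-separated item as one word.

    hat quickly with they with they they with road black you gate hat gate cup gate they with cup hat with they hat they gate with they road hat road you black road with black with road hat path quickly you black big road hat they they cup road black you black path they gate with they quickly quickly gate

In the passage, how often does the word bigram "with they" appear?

5

Scanning the 59 overlapping bigram windows for "with they":
  position 3–4: with they
  position 5–6: with they
  position 21–22: with they
  position 26–27: with they
  position 56–57: with they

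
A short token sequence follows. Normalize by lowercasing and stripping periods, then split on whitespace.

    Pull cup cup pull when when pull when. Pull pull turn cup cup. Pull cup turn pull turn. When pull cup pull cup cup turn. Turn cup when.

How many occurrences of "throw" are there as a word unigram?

Scanning the 28 tokens for "throw":
  (none found)

0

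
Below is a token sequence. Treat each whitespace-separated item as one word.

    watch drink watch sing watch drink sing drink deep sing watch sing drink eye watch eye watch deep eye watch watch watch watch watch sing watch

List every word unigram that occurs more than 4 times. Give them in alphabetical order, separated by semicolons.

sing; watch

Unigram counts meeting the condition (more than 4 times):
  sing: 5
  watch: 12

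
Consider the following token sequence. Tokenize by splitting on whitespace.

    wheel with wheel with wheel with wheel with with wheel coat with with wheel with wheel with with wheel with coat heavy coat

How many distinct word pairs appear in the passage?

8

23 tokens → 22 bigram windows in total.
Repeated bigrams (each contributes count−1 duplicates):
  wheel with: 7
  with wheel: 7
  with with: 3
14 duplicate windows → 22 − 14 = 8 distinct.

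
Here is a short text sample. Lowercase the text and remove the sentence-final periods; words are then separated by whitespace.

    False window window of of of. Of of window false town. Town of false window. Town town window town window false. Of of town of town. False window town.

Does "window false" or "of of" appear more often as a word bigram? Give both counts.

"of of" (5 vs 2)

"window false": 2 occurrences
"of of": 5 occurrences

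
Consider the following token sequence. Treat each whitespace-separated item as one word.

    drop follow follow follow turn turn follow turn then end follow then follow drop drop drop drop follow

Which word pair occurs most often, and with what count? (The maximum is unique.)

Bigram frequencies (highest first):
  drop drop: 3
  drop follow: 2
  follow follow: 2
  follow turn: 2
  turn turn: 1
  turn follow: 1
  … (6 more, each ≤ 1)

"drop drop", 3 times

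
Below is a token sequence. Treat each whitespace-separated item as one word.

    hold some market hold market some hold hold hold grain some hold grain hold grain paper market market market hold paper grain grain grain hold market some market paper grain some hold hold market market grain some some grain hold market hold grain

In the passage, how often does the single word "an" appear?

0

Scanning the 43 tokens for "an":
  (none found)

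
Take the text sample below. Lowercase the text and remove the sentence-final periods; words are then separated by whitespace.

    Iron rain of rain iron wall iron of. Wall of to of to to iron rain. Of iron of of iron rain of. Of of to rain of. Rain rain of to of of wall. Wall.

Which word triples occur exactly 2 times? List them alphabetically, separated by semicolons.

Trigram counts meeting the condition (exactly 2 times):
  of to of: 2
  rain of rain: 2

of to of; rain of rain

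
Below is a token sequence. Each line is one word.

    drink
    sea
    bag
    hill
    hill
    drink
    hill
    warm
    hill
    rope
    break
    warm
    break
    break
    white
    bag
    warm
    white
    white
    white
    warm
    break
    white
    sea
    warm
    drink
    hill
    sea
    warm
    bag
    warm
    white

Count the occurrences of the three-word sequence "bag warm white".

2

Scanning the 30 overlapping trigram windows for "bag warm white":
  position 16–18: bag warm white
  position 30–32: bag warm white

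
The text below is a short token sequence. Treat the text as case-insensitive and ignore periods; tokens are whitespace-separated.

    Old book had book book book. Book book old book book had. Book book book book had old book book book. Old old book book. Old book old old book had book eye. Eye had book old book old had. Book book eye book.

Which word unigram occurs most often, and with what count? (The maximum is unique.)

"book", 25 times

Unigram frequencies (highest first):
  book: 25
  old: 10
  had: 6
  eye: 3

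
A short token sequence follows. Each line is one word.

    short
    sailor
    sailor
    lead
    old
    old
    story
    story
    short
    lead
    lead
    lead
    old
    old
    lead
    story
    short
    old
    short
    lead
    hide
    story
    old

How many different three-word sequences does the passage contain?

20

23 tokens → 21 trigram windows in total.
Repeated trigrams (each contributes count−1 duplicates):
  lead old old: 2
1 duplicate windows → 21 − 1 = 20 distinct.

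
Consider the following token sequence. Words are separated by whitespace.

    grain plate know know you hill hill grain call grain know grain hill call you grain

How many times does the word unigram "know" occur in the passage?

3

Scanning the 16 tokens for "know":
  position 3: know
  position 4: know
  position 11: know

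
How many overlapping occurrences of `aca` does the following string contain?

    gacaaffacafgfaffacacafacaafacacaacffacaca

9

Sliding a length-3 window over the 41 characters (39 positions):
  position 2–4: aca
  position 8–10: aca
  position 17–19: aca
  position 19–21: aca
  position 23–25: aca
  position 28–30: aca
  position 30–32: aca
  position 37–39: aca
  position 39–41: aca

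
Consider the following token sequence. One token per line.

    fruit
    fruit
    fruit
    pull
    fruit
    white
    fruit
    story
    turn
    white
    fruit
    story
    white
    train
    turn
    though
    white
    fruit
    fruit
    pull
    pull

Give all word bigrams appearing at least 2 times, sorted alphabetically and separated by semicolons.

Bigram counts meeting the condition (at least 2 times):
  fruit fruit: 3
  fruit pull: 2
  fruit story: 2
  white fruit: 3

fruit fruit; fruit pull; fruit story; white fruit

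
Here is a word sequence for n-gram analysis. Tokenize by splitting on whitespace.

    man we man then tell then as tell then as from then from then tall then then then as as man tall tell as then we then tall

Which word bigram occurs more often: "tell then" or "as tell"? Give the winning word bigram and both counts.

"tell then": 2 occurrences
"as tell": 1 occurrence

"tell then" (2 vs 1)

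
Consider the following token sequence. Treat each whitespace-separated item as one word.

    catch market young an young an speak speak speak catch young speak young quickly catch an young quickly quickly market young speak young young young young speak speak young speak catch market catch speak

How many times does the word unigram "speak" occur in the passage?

Scanning the 34 tokens for "speak":
  position 7: speak
  position 8: speak
  position 9: speak
  position 12: speak
  position 22: speak
  position 27: speak
  position 28: speak
  position 30: speak
  position 34: speak

9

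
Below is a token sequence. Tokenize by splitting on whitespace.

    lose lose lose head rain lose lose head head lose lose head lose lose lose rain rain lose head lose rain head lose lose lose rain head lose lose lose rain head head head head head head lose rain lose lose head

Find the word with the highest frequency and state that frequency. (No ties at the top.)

"lose", 21 times

Unigram frequencies (highest first):
  lose: 21
  head: 14
  rain: 7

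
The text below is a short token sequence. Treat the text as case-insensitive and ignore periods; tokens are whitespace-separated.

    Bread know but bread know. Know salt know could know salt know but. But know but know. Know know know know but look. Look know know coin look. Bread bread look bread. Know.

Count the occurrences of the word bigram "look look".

Scanning the 32 overlapping bigram windows for "look look":
  position 23–24: look look

1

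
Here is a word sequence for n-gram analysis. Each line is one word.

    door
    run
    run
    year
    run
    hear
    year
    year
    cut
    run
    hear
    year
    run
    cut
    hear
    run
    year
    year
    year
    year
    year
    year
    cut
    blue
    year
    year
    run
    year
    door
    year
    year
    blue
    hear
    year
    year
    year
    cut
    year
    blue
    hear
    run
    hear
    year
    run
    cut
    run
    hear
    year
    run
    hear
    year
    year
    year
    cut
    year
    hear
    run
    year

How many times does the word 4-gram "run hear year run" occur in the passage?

3

Scanning the 55 overlapping 4-gram windows for "run hear year run":
  position 10–13: run hear year run
  position 41–44: run hear year run
  position 46–49: run hear year run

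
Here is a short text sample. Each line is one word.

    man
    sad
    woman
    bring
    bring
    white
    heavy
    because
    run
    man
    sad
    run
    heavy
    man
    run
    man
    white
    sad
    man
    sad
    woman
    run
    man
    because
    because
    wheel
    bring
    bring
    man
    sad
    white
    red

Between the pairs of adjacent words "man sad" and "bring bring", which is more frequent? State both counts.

"man sad": 4 occurrences
"bring bring": 2 occurrences

"man sad" (4 vs 2)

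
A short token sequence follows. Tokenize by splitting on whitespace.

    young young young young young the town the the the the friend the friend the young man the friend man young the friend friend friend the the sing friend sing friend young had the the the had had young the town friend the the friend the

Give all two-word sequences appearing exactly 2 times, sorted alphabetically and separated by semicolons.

Bigram counts meeting the condition (exactly 2 times):
  friend friend: 2
  sing friend: 2
  the town: 2

friend friend; sing friend; the town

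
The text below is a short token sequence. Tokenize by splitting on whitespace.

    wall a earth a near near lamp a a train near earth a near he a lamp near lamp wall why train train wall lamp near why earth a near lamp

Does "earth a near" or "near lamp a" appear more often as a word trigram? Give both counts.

"earth a near" (3 vs 1)

"earth a near": 3 occurrences
"near lamp a": 1 occurrence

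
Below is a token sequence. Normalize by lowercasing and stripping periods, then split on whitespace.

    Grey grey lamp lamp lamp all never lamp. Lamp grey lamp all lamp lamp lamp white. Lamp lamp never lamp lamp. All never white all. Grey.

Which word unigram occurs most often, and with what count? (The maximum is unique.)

Unigram frequencies (highest first):
  lamp: 13
  grey: 4
  all: 4
  never: 3
  white: 2

"lamp", 13 times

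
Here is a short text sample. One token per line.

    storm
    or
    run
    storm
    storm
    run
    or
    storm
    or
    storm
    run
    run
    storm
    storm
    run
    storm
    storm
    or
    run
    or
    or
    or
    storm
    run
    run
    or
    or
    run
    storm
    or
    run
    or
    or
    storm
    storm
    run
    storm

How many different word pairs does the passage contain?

37 tokens → 36 bigram windows in total.
Repeated bigrams (each contributes count−1 duplicates):
  run storm: 5
  storm run: 5
  or or: 4
  or run: 4
  or storm: 4
  run or: 4
  storm or: 4
  storm storm: 4
  … (1 more repeated)
27 duplicate windows → 36 − 27 = 9 distinct.

9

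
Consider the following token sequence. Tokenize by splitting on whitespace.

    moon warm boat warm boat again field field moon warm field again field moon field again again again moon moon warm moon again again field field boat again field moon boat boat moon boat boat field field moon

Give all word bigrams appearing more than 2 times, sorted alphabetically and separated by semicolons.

again again; again field; field field; field moon; moon warm

Bigram counts meeting the condition (more than 2 times):
  again again: 3
  again field: 4
  field field: 3
  field moon: 4
  moon warm: 3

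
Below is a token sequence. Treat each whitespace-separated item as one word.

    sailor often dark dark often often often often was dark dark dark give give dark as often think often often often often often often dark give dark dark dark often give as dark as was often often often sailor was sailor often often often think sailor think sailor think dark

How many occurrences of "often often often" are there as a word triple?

Scanning the 48 overlapping trigram windows for "often often often":
  position 5–7: often often often
  position 6–8: often often often
  position 19–21: often often often
  position 20–22: often often often
  position 21–23: often often often
  position 22–24: often often often
  position 36–38: often often often
  position 42–44: often often often

8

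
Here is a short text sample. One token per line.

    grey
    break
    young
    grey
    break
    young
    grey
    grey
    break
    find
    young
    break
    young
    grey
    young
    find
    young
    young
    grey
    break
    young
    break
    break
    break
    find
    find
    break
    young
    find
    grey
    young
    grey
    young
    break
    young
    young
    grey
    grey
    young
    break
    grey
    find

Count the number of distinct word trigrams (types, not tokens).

42 tokens → 40 trigram windows in total.
Repeated trigrams (each contributes count−1 duplicates):
  break young grey: 3
  grey break young: 3
  grey young break: 2
  young break young: 2
  young grey break: 2
  young grey grey: 2
  young grey young: 2
  young young grey: 2
10 duplicate windows → 40 − 10 = 30 distinct.

30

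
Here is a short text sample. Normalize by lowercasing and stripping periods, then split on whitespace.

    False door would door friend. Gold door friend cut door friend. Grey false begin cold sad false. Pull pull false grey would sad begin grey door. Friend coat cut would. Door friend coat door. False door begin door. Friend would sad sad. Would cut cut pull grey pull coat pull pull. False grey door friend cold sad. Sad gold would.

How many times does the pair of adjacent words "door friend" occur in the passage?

7

Scanning the 59 overlapping bigram windows for "door friend":
  position 4–5: door friend
  position 7–8: door friend
  position 10–11: door friend
  position 26–27: door friend
  position 31–32: door friend
  position 38–39: door friend
  position 54–55: door friend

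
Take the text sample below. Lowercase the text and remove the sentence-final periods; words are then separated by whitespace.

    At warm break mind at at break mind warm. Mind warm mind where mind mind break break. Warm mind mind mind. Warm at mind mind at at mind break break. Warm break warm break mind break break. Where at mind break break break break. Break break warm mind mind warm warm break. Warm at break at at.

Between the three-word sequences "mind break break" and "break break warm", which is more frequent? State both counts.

"mind break break": 4 occurrences
"break break warm": 3 occurrences

"mind break break" (4 vs 3)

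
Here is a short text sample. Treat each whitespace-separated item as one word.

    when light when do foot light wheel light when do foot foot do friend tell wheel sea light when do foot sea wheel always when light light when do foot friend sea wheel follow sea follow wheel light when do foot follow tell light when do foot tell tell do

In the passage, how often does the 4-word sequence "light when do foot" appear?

6

Scanning the 47 overlapping 4-gram windows for "light when do foot":
  position 2–5: light when do foot
  position 8–11: light when do foot
  position 18–21: light when do foot
  position 27–30: light when do foot
  position 38–41: light when do foot
  position 44–47: light when do foot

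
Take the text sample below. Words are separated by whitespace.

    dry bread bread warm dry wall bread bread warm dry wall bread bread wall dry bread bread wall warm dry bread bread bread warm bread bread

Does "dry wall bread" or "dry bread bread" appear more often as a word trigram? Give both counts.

"dry wall bread": 2 occurrences
"dry bread bread": 3 occurrences

"dry bread bread" (3 vs 2)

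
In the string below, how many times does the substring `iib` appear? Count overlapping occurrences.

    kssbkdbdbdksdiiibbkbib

Sliding a length-3 window over the 22 characters (20 positions):
  position 15–17: iib

1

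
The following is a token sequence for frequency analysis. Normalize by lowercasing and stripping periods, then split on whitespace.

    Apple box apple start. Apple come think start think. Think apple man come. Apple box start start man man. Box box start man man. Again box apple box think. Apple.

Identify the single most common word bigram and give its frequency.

Bigram frequencies (highest first):
  apple box: 3
  box apple: 2
  think apple: 2
  box start: 2
  start man: 2
  man man: 2
  … (16 more, each ≤ 1)

"apple box", 3 times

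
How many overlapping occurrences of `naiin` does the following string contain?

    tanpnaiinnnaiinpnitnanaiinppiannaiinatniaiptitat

Sliding a length-5 window over the 48 characters (44 positions):
  position 5–9: naiin
  position 11–15: naiin
  position 22–26: naiin
  position 32–36: naiin

4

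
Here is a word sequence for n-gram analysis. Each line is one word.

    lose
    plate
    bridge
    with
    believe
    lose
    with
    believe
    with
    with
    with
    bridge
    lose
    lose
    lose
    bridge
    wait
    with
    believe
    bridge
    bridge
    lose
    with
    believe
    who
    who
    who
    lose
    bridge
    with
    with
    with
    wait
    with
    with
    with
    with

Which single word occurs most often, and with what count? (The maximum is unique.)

"with", 14 times

Unigram frequencies (highest first):
  with: 14
  lose: 7
  bridge: 6
  believe: 4
  who: 3
  wait: 2
  … (1 more, each ≤ 1)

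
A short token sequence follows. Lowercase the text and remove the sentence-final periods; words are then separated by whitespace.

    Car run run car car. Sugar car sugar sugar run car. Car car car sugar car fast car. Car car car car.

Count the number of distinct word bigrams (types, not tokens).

22 tokens → 21 bigram windows in total.
Repeated bigrams (each contributes count−1 duplicates):
  car car: 8
  car sugar: 3
  run car: 2
  sugar car: 2
11 duplicate windows → 21 − 11 = 10 distinct.

10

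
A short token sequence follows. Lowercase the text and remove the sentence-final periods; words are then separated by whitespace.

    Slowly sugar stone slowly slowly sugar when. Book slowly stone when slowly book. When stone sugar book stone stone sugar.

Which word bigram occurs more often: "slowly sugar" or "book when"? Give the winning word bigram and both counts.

"slowly sugar" (2 vs 1)

"slowly sugar": 2 occurrences
"book when": 1 occurrence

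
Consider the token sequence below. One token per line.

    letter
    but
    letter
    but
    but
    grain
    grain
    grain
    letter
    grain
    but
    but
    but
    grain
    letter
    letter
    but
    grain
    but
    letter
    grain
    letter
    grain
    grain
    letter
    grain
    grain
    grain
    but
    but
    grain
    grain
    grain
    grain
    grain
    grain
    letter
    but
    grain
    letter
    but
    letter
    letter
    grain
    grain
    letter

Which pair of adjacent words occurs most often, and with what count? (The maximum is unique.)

"grain grain", 11 times

Bigram frequencies (highest first):
  grain grain: 11
  grain letter: 7
  letter but: 5
  but grain: 5
  letter grain: 5
  but but: 4
  … (3 more, each ≤ 3)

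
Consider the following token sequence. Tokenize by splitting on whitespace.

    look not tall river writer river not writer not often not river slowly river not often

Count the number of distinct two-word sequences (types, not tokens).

13

16 tokens → 15 bigram windows in total.
Repeated bigrams (each contributes count−1 duplicates):
  not often: 2
  river not: 2
2 duplicate windows → 15 − 2 = 13 distinct.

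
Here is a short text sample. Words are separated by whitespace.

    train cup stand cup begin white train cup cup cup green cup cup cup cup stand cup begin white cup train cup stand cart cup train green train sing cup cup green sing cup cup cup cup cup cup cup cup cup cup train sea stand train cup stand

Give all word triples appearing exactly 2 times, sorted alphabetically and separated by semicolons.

Trigram counts meeting the condition (exactly 2 times):
  cup begin white: 2
  cup cup green: 2
  cup stand cup: 2
  sing cup cup: 2
  stand cup begin: 2

cup begin white; cup cup green; cup stand cup; sing cup cup; stand cup begin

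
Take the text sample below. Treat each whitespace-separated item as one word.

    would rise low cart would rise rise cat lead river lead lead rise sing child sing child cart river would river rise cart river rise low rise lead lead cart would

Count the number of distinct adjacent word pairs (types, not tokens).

23

31 tokens → 30 bigram windows in total.
Repeated bigrams (each contributes count−1 duplicates):
  cart river: 2
  cart would: 2
  lead lead: 2
  rise low: 2
  river rise: 2
  sing child: 2
  would rise: 2
7 duplicate windows → 30 − 7 = 23 distinct.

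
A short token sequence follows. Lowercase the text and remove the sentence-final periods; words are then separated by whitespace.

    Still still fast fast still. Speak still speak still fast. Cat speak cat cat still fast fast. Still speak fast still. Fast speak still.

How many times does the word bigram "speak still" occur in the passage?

Scanning the 23 overlapping bigram windows for "speak still":
  position 6–7: speak still
  position 8–9: speak still
  position 23–24: speak still

3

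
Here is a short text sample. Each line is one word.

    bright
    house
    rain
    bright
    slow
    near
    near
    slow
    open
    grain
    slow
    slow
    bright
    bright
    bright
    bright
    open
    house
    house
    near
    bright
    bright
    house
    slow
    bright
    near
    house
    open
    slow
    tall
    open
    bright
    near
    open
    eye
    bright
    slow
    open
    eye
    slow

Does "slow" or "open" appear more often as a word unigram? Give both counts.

"slow" (8 vs 6)

"slow": 8 occurrences
"open": 6 occurrences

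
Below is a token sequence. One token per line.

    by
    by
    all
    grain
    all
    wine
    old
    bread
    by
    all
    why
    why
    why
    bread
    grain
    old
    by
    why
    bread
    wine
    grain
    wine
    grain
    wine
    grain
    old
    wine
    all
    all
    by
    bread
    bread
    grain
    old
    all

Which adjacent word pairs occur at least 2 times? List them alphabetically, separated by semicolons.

Bigram counts meeting the condition (at least 2 times):
  bread grain: 2
  by all: 2
  grain old: 3
  grain wine: 2
  why bread: 2
  why why: 2
  wine grain: 3

bread grain; by all; grain old; grain wine; why bread; why why; wine grain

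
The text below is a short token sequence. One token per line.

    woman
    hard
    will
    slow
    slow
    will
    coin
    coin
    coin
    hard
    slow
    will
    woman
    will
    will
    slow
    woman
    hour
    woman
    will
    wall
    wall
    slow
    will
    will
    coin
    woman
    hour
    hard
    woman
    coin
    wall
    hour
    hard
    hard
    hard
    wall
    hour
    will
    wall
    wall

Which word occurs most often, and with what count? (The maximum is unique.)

Unigram frequencies (highest first):
  will: 9
  woman: 6
  hard: 6
  wall: 6
  slow: 5
  coin: 5
  … (1 more, each ≤ 4)

"will", 9 times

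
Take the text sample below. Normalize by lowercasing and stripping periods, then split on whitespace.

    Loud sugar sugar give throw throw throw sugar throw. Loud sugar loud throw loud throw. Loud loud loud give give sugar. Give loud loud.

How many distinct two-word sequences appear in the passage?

24 tokens → 23 bigram windows in total.
Repeated bigrams (each contributes count−1 duplicates):
  loud loud: 3
  throw loud: 3
  loud sugar: 2
  loud throw: 2
  sugar give: 2
  throw throw: 2
8 duplicate windows → 23 − 8 = 15 distinct.

15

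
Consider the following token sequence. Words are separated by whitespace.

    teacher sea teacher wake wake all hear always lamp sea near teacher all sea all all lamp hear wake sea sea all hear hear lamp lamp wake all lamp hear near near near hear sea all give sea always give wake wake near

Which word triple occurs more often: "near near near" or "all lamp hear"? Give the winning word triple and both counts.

"all lamp hear" (2 vs 1)

"near near near": 1 occurrence
"all lamp hear": 2 occurrences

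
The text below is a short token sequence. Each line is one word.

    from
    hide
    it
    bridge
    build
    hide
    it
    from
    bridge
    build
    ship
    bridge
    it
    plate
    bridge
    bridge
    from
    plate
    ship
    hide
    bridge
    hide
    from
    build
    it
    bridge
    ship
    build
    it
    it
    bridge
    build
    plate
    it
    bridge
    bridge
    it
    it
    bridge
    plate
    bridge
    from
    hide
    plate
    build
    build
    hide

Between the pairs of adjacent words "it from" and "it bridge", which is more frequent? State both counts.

"it from": 1 occurrence
"it bridge": 5 occurrences

"it bridge" (5 vs 1)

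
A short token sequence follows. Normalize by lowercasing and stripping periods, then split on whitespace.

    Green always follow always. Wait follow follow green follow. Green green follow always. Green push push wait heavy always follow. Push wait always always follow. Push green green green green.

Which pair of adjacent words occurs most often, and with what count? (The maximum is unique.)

"green green", 4 times

Bigram frequencies (highest first):
  green green: 4
  always follow: 3
  follow always: 2
  follow green: 2
  green follow: 2
  push wait: 2
  … (13 more, each ≤ 2)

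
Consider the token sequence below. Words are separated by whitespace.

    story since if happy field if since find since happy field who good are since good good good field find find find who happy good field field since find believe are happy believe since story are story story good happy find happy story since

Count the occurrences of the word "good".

Scanning the 44 tokens for "good":
  position 13: good
  position 16: good
  position 17: good
  position 18: good
  position 25: good
  position 39: good

6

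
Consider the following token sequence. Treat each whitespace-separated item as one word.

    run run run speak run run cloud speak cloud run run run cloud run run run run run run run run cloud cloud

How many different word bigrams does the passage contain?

8

23 tokens → 22 bigram windows in total.
Repeated bigrams (each contributes count−1 duplicates):
  run run: 12
  run cloud: 3
  cloud run: 2
14 duplicate windows → 22 − 14 = 8 distinct.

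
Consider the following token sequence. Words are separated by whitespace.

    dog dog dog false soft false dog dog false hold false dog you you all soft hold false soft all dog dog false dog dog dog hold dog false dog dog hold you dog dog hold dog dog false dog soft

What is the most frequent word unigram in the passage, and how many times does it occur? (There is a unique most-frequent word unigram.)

Unigram frequencies (highest first):
  dog: 19
  false: 8
  hold: 5
  soft: 4
  you: 3
  all: 2

"dog", 19 times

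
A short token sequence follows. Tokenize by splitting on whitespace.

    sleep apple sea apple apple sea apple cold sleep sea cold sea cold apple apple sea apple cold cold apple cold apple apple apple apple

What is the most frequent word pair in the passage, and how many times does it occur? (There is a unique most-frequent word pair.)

Bigram frequencies (highest first):
  apple apple: 5
  apple sea: 3
  sea apple: 3
  apple cold: 3
  cold apple: 3
  sea cold: 2
  … (5 more, each ≤ 1)

"apple apple", 5 times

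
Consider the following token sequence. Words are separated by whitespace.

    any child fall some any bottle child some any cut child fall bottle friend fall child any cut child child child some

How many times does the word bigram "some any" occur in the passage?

2

Scanning the 21 overlapping bigram windows for "some any":
  position 4–5: some any
  position 8–9: some any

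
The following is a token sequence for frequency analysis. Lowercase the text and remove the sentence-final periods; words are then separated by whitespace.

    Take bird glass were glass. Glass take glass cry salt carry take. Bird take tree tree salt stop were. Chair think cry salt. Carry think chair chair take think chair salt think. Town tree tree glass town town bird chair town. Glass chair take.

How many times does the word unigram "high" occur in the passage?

Scanning the 44 tokens for "high":
  (none found)

0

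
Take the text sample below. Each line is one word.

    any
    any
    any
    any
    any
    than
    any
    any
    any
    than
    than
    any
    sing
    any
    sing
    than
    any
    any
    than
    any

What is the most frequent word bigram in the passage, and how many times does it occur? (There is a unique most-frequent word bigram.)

"any any", 7 times

Bigram frequencies (highest first):
  any any: 7
  than any: 4
  any than: 3
  any sing: 2
  than than: 1
  sing any: 1
  … (1 more, each ≤ 1)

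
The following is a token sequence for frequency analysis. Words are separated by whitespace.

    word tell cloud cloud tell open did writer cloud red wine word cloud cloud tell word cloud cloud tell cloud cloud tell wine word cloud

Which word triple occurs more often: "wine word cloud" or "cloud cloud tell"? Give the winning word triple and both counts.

"wine word cloud": 2 occurrences
"cloud cloud tell": 4 occurrences

"cloud cloud tell" (4 vs 2)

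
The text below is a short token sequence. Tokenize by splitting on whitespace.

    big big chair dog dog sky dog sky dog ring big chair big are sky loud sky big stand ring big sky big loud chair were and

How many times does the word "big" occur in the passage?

Scanning the 27 tokens for "big":
  position 1: big
  position 2: big
  position 11: big
  position 13: big
  position 18: big
  position 21: big
  position 23: big

7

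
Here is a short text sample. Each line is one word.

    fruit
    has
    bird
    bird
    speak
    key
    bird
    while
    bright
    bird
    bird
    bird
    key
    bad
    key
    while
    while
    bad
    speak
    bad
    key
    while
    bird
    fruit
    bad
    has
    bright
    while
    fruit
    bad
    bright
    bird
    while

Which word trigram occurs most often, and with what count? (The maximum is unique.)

Trigram frequencies (highest first):
  bad key while: 2
  fruit has bird: 1
  has bird bird: 1
  bird bird speak: 1
  bird speak key: 1
  speak key bird: 1
  … (24 more, each ≤ 1)

"bad key while", 2 times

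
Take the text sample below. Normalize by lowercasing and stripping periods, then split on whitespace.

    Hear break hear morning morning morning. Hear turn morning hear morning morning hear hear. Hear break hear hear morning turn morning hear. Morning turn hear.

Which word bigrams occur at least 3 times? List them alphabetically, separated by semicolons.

hear hear; hear morning; morning hear; morning morning

Bigram counts meeting the condition (at least 3 times):
  hear hear: 3
  hear morning: 4
  morning hear: 4
  morning morning: 3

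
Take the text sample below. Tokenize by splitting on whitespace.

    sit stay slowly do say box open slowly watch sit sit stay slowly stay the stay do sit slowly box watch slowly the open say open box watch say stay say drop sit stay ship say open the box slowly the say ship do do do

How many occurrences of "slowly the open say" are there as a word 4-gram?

1

Scanning the 43 overlapping 4-gram windows for "slowly the open say":
  position 22–25: slowly the open say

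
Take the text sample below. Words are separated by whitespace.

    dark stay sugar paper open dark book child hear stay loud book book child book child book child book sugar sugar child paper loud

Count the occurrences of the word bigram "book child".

4

Scanning the 23 overlapping bigram windows for "book child":
  position 7–8: book child
  position 13–14: book child
  position 15–16: book child
  position 17–18: book child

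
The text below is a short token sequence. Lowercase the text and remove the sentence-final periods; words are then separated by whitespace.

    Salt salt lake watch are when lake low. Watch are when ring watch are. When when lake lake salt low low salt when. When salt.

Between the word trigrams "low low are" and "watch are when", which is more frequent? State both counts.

"low low are": 0 occurrences
"watch are when": 3 occurrences

"watch are when" (3 vs 0)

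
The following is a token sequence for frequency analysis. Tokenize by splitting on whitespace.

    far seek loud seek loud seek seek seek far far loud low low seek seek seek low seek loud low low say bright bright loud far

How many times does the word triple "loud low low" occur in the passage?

2

Scanning the 24 overlapping trigram windows for "loud low low":
  position 11–13: loud low low
  position 19–21: loud low low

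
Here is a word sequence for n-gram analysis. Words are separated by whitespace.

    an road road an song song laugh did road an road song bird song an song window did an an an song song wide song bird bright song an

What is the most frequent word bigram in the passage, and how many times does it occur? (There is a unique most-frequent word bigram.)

"an song", 3 times

Bigram frequencies (highest first):
  an song: 3
  an road: 2
  road an: 2
  song song: 2
  song bird: 2
  song an: 2
  … (14 more, each ≤ 2)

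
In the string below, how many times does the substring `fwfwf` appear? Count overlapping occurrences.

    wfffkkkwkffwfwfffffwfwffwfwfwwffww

3

Sliding a length-5 window over the 34 characters (30 positions):
  position 11–15: fwfwf
  position 19–23: fwfwf
  position 24–28: fwfwf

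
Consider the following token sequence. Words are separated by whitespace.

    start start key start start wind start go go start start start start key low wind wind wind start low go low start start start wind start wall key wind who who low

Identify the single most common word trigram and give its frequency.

"start start start", 3 times

Trigram frequencies (highest first):
  start start start: 3
  start start key: 2
  start start wind: 2
  start wind start: 2
  start key start: 1
  key start start: 1
  … (20 more, each ≤ 1)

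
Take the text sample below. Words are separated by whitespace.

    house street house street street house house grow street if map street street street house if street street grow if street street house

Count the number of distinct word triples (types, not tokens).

23 tokens → 21 trigram windows in total.
Repeated trigrams (each contributes count−1 duplicates):
  street street house: 3
  if street street: 2
3 duplicate windows → 21 − 3 = 18 distinct.

18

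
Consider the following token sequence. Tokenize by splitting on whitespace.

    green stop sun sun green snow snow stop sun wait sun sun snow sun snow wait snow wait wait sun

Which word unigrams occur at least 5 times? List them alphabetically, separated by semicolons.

Unigram counts meeting the condition (at least 5 times):
  snow: 5
  sun: 7

snow; sun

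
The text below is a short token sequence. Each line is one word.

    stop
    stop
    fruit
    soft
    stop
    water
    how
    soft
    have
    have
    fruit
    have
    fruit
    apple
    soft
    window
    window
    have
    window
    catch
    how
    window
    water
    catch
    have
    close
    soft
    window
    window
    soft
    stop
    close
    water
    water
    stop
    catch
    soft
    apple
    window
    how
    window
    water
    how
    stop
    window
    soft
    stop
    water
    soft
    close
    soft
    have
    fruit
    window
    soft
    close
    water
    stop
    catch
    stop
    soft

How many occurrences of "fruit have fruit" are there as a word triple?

1

Scanning the 59 overlapping trigram windows for "fruit have fruit":
  position 11–13: fruit have fruit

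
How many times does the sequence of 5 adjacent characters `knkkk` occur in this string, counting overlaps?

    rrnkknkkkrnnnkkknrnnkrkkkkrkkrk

1

Sliding a length-5 window over the 31 characters (27 positions):
  position 5–9: knkkk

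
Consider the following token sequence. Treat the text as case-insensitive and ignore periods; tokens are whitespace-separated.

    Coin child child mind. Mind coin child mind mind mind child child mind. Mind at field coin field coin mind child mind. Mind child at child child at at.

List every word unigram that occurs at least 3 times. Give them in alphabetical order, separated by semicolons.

at; child; coin; mind

Unigram counts meeting the condition (at least 3 times):
  at: 4
  child: 9
  coin: 4
  mind: 10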